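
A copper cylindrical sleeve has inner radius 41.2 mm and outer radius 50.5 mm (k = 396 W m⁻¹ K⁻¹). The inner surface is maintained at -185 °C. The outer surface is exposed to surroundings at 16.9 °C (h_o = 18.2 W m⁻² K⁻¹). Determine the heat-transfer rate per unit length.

Series thermal resistances, inner to outer:
  R'_copper = ln(0.0505/0.0412)/(2πk) = 0.2035/(2π·396) = 8.180×10^-5 m·K/W
  R'_conv,out = 1/(2πr h) = 1/(2π·0.0505·18.2) = 0.1732 m·K/W
ΣR = 8.180×10^-5 + 0.1732 = 0.1733 m·K/W
Q' = ΔT/ΣR = (-185 °C − 16.9 °C)/0.1733 = -1170 W/m
(Negative Q' ⇒ heat flows inward; heat gain = 1170 W/m.)

Q' = 1170 W/m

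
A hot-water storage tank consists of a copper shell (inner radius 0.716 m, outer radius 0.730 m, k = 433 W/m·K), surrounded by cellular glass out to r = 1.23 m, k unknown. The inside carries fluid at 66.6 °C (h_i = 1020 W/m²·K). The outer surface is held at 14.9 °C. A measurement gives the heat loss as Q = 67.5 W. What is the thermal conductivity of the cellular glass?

k = 0.0579 W/m·K

ΣR = ΔT/Q = |66.6 − 14.9|/67.5 = 0.7659 K/W
Known resistances:
  R_conv,in = 1/(4πr²h) = 1/(4π·0.716²·1020) = 1.522×10^-4 K/W
  R_copper = (1/0.716 − 1/0.730)/(4πk) = 0.02679/(4π·433) = 4.923×10^-6 K/W
R_cellular glass = ΣR − ΣR_known = 0.7659 − 1.571×10^-4 = 0.7657 K/W
(1/r₁−1/r₂)/(4πk) = 0.7657 ⇒ k = 0.5569/(4π·0.7657) = 0.0579 W/m·K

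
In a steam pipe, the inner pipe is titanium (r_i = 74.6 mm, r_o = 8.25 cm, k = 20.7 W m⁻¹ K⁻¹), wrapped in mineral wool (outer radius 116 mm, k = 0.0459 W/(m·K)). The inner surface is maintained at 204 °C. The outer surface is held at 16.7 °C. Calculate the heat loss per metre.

Q' = 158 W/m

Treat each layer as a resistance in series:
  R'_titanium = ln(0.0825/0.0746)/(2πk) = 0.1007/(2π·20.7) = 7.739×10^-4 m·K/W
  R'_mineral wool = ln(0.116/0.0825)/(2πk) = 0.3408/(2π·0.0459) = 1.182 m·K/W
ΣR = 7.739×10^-4 + 1.182 = 1.183 m·K/W
Q' = ΔT/ΣR = (204 °C − 16.7 °C)/1.183 = 158 W/m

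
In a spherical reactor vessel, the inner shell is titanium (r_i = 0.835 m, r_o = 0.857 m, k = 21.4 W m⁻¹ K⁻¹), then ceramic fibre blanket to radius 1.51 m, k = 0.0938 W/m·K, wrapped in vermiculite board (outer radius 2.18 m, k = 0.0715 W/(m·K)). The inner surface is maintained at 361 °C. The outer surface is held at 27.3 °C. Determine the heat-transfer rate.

Q = 510 W

Series thermal resistances, inner to outer:
  R_titanium = (1/0.835 − 1/0.857)/(4πk) = 0.03074/(4π·21.4) = 1.143×10^-4 K/W
  R_ceramic fibre blanket = (1/0.857 − 1/1.51)/(4πk) = 0.5046/(4π·0.0938) = 0.4281 K/W
  R_vermiculite board = (1/1.51 − 1/2.18)/(4πk) = 0.2035/(4π·0.0715) = 0.2265 K/W
ΣR = 1.143×10^-4 + 0.4281 + 0.2265 = 0.6547 K/W
Q = ΔT/ΣR = (361 °C − 27.3 °C)/0.6547 = 510 W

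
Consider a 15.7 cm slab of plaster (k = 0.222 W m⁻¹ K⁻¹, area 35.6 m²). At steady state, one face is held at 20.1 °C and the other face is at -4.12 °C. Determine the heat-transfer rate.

Q = kA·ΔT/L = 0.222 × 35.6 × |20.1 °C − -4.12 °C| / 0.157 = 1220 W

Q = 1220 W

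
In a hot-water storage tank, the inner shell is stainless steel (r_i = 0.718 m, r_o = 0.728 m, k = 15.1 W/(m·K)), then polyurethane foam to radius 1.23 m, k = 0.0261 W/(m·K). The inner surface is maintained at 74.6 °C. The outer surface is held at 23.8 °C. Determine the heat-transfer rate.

Treat each layer as a resistance in series:
  R_stainless steel = (1/0.718 − 1/0.728)/(4πk) = 0.01913/(4π·15.1) = 1.008×10^-4 K/W
  R_polyurethane foam = (1/0.728 − 1/1.23)/(4πk) = 0.5606/(4π·0.0261) = 1.709 K/W
ΣR = 1.008×10^-4 + 1.709 = 1.709 K/W
Q = ΔT/ΣR = (74.6 °C − 23.8 °C)/1.709 = 29.7 W

Q = 29.7 W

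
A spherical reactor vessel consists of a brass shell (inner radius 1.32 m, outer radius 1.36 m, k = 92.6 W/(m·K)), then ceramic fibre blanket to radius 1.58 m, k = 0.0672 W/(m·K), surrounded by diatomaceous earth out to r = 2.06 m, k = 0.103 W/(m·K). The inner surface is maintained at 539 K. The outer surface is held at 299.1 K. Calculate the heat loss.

Series thermal resistances, inner to outer:
  R_brass = (1/1.32 − 1/1.36)/(4πk) = 0.02228/(4π·92.6) = 1.915×10^-5 K/W
  R_ceramic fibre blanket = (1/1.36 − 1/1.58)/(4πk) = 0.1024/(4π·0.0672) = 0.1212 K/W
  R_diatomaceous earth = (1/1.58 − 1/2.06)/(4πk) = 0.1475/(4π·0.103) = 0.1139 K/W
ΣR = 1.915×10^-5 + 0.1212 + 0.1139 = 0.2351 K/W
Q = ΔT/ΣR = (539 K − 299.1 K)/0.2351 = 1020 W

Q = 1020 W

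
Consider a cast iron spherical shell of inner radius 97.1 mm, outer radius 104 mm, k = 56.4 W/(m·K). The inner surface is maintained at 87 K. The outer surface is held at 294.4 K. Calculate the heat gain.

Q = 215 kW

Q = 4πk·ΔT/(1/r₁ − 1/r₂) = 4π × 56.4 × 207.4 / (1/0.0971 − 1/0.104) = 2.15×10^5 W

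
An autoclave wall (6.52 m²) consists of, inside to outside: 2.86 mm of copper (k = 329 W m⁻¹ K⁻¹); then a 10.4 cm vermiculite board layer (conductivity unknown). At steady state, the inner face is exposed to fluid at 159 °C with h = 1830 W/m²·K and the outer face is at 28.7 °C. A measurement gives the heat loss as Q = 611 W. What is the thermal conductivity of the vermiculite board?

ΣR = ΔT/Q = |159 − 28.7|/611 = 0.2133 K/W
Known resistances:
  R_conv,in = 1/(hA) = 1/(1830·6.52) = 8.381×10^-5 K/W
  R_copper = L/(kA) = 0.00286/(329·6.52) = 1.333×10^-6 K/W
R_vermiculite board = ΣR − ΣR_known = 0.2133 − 8.514×10^-5 = 0.2132 K/W
L/(kA) = 0.2132 ⇒ k = 0.104/(0.2132·6.52) = 0.0748 W/m·K

k = 0.0748 W/m·K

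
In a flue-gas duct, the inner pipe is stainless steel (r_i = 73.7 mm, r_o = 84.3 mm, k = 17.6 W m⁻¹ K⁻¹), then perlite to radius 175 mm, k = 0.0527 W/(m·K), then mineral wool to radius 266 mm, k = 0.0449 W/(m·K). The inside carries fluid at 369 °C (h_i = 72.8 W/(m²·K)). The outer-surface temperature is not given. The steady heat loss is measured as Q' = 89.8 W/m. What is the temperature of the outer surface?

Sum the resistances:
  R'_conv,in = 1/(2πr h) = 1/(2π·0.0737·72.8) = 0.02966 m·K/W
  R'_stainless steel = ln(0.0843/0.0737)/(2πk) = 0.1344/(2π·17.6) = 0.001215 m·K/W
  R'_perlite = ln(0.175/0.0843)/(2πk) = 0.7304/(2π·0.0527) = 2.206 m·K/W
  R'_mineral wool = ln(0.266/0.175)/(2πk) = 0.4187/(2π·0.0449) = 1.484 m·K/W
ΣR = 3.721 m·K/W
ΔT = Q'·ΣR = 89.8 × 3.721 = 334.1 K
Heat flows outward, so T_out = T_in − ΔT = 369 − 334.1 = 34.9 °C

T_out = 34.9 °C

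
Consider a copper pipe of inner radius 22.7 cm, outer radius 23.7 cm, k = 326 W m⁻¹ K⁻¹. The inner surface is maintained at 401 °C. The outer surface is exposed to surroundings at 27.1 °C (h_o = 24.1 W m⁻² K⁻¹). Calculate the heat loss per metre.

Q' = 13.4 kW/m

Treat each layer as a resistance in series:
  R'_copper = ln(0.237/0.227)/(2πk) = 0.04311/(2π·326) = 2.105×10^-5 m·K/W
  R'_conv,out = 1/(2πr h) = 1/(2π·0.237·24.1) = 0.02786 m·K/W
ΣR = 2.105×10^-5 + 0.02786 = 0.02788 m·K/W
Q' = ΔT/ΣR = (401 °C − 27.1 °C)/0.02788 = 13400 W/m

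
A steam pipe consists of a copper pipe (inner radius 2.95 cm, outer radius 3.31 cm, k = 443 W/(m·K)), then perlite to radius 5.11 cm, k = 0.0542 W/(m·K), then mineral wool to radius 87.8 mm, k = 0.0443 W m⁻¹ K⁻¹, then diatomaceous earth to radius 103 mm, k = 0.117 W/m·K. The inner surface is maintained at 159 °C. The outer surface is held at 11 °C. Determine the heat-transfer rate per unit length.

Resistance network (inner→outer):
  R'_copper = ln(0.0331/0.0295)/(2πk) = 0.1151/(2π·443) = 4.137×10^-5 m·K/W
  R'_perlite = ln(0.0511/0.0331)/(2πk) = 0.4343/(2π·0.0542) = 1.275 m·K/W
  R'_mineral wool = ln(0.0878/0.0511)/(2πk) = 0.5413/(2π·0.0443) = 1.945 m·K/W
  R'_diatomaceous earth = ln(0.103/0.0878)/(2πk) = 0.1597/(2π·0.117) = 0.2172 m·K/W
ΣR = 4.137×10^-5 + 1.275 + 1.945 + 0.2172 = 3.437 m·K/W
Q' = ΔT/ΣR = (159 °C − 11 °C)/3.437 = 43.1 W/m

Q' = 43.1 W/m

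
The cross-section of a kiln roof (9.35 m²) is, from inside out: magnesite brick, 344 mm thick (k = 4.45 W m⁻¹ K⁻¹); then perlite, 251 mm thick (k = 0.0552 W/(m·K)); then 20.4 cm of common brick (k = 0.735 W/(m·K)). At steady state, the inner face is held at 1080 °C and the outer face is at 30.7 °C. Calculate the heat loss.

Q = 2.00 kW

Series thermal resistances, inner to outer:
  R_magnesite brick = L/(kA) = 0.344/(4.45·9.35) = 0.008268 K/W
  R_perlite = L/(kA) = 0.251/(0.0552·9.35) = 0.4863 K/W
  R_common brick = L/(kA) = 0.204/(0.735·9.35) = 0.02968 K/W
ΣR = 0.008268 + 0.4863 + 0.02968 = 0.5242 K/W
Q = ΔT/ΣR = (1080 °C − 30.7 °C)/0.5242 = 2000 W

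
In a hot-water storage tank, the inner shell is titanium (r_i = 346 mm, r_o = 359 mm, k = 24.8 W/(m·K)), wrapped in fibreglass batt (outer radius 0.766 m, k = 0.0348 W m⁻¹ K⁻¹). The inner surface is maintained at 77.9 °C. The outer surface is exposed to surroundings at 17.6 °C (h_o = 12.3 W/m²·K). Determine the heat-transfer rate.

Q = 17.8 W

Resistance network (inner→outer):
  R_titanium = (1/0.346 − 1/0.359)/(4πk) = 0.1047/(4π·24.8) = 3.358×10^-4 K/W
  R_fibreglass batt = (1/0.359 − 1/0.766)/(4πk) = 1.480/(4π·0.0348) = 3.384 K/W
  R_conv,out = 1/(4πr²h) = 1/(4π·0.766²·12.3) = 0.01103 K/W
ΣR = 3.358×10^-4 + 3.384 + 0.01103 = 3.395 K/W
Q = ΔT/ΣR = (77.9 °C − 17.6 °C)/3.395 = 17.8 W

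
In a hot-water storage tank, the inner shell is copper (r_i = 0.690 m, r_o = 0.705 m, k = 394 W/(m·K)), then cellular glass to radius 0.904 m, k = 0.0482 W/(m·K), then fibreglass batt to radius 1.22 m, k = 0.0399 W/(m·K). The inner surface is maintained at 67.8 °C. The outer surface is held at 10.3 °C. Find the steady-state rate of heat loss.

Q = 52.9 W

Treat each layer as a resistance in series:
  R_copper = (1/0.690 − 1/0.705)/(4πk) = 0.03084/(4π·394) = 6.228×10^-6 K/W
  R_cellular glass = (1/0.705 − 1/0.904)/(4πk) = 0.3122/(4π·0.0482) = 0.5155 K/W
  R_fibreglass batt = (1/0.904 − 1/1.22)/(4πk) = 0.2865/(4π·0.0399) = 0.5714 K/W
ΣR = 6.228×10^-6 + 0.5155 + 0.5714 = 1.087 K/W
Q = ΔT/ΣR = (67.8 °C − 10.3 °C)/1.087 = 52.9 W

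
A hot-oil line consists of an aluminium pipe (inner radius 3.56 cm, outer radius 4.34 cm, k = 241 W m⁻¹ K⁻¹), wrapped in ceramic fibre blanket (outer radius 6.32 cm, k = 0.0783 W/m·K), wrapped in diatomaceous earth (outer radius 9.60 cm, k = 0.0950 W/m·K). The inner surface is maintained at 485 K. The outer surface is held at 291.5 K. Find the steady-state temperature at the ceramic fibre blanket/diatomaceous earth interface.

Resistance network (inner→outer):
  R'_aluminium = ln(0.0434/0.0356)/(2πk) = 0.1981/(2π·241) = 1.308×10^-4 m·K/W
  R'_ceramic fibre blanket = ln(0.0632/0.0434)/(2πk) = 0.3758/(2π·0.0783) = 0.7640 m·K/W
  R'_diatomaceous earth = ln(0.0960/0.0632)/(2πk) = 0.4180/(2π·0.0950) = 0.7004 m·K/W
ΣR = 1.308×10^-4 + 0.7640 + 0.7004 = 1.465 m·K/W
Q' = ΔT/ΣR = (485 K − 291.5 K)/1.465 = 132.1 W/m
From the inner boundary to the ceramic fibre blanket/diatomaceous earth interface, ΣR_partial = 0.7641 m·K/W.
T_interface = T_in − Q'·ΣR_partial = 485 K − (132.1)(0.7641) = 384 K

T = 384 K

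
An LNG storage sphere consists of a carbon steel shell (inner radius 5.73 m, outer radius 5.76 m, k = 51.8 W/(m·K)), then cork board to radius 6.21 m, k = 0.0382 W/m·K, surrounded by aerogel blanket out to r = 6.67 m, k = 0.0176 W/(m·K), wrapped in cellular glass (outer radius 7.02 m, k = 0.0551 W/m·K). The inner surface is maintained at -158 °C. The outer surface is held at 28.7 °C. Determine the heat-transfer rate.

Q = 2140 W

Series thermal resistances, inner to outer:
  R_carbon steel = (1/5.73 − 1/5.76)/(4πk) = 9.090×10^-4/(4π·51.8) = 1.396×10^-6 K/W
  R_cork board = (1/5.76 − 1/6.21)/(4πk) = 0.01258/(4π·0.0382) = 0.02621 K/W
  R_aerogel blanket = (1/6.21 − 1/6.67)/(4πk) = 0.01111/(4π·0.0176) = 0.05021 K/W
  R_cellular glass = (1/6.67 − 1/7.02)/(4πk) = 0.007475/(4π·0.0551) = 0.01080 K/W
ΣR = 1.396×10^-6 + 0.02621 + 0.05021 + 0.01080 = 0.08722 K/W
Q = ΔT/ΣR = (-158 °C − 28.7 °C)/0.08722 = -2140 W
(Negative Q ⇒ heat flows inward; heat gain = 2140 W.)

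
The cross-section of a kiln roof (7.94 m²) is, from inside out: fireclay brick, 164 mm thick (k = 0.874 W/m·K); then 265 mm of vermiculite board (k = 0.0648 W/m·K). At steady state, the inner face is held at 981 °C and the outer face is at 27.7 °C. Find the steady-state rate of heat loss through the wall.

Q = 1770 W

Series thermal resistances, inner to outer:
  R_fireclay brick = L/(kA) = 0.164/(0.874·7.94) = 0.02363 K/W
  R_vermiculite board = L/(kA) = 0.265/(0.0648·7.94) = 0.5151 K/W
ΣR = 0.02363 + 0.5151 = 0.5387 K/W
Q = ΔT/ΣR = (981 °C − 27.7 °C)/0.5387 = 1770 W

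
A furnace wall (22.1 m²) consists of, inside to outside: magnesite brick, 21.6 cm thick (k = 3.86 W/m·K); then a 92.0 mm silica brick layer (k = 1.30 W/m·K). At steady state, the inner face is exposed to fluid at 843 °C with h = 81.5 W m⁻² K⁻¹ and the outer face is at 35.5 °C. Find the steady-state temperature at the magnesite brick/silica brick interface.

Treat each layer as a resistance in series:
  R_conv,in = 1/(hA) = 1/(81.5·22.1) = 5.552×10^-4 K/W
  R_magnesite brick = L/(kA) = 0.216/(3.86·22.1) = 0.002532 K/W
  R_silica brick = L/(kA) = 0.0920/(1.30·22.1) = 0.003202 K/W
ΣR = 5.552×10^-4 + 0.002532 + 0.003202 = 0.006289 K/W
Q = ΔT/ΣR = (843 °C − 35.5 °C)/0.006289 = 1.284×10^5 W
From the inner boundary to the magnesite brick/silica brick interface, ΣR_partial = 0.003087 K/W.
T_interface = T_in − Q·ΣR_partial = 843 °C − (1.284×10^5)(0.003087) = 447 °C

T = 447 °C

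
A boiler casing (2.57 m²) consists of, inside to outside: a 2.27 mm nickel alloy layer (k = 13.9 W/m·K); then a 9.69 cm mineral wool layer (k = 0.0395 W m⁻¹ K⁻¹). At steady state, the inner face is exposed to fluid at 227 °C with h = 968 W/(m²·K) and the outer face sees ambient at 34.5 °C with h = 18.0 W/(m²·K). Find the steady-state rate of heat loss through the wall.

Resistance network (inner→outer):
  R_conv,in = 1/(hA) = 1/(968·2.57) = 4.020×10^-4 K/W
  R_nickel alloy = L/(kA) = 0.00227/(13.9·2.57) = 6.354×10^-5 K/W
  R_mineral wool = L/(kA) = 0.0969/(0.0395·2.57) = 0.9545 K/W
  R_conv,out = 1/(hA) = 1/(18.0·2.57) = 0.02162 K/W
ΣR = 4.020×10^-4 + 6.354×10^-5 + 0.9545 + 0.02162 = 0.9766 K/W
Q = ΔT/ΣR = (227 °C − 34.5 °C)/0.9766 = 197 W

Q = 197 W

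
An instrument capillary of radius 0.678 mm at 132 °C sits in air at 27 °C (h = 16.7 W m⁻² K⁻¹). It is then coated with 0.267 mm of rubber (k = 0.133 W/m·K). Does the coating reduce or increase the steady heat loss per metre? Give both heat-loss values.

Critical radius for a cylinder: r_cr = k/h = 0.00796 m = 0.796 cm.
Outer radius after coating: r₂ = 6.78×10^-4 + 2.67×10^-4 = 0.000945 m.
Since r₁ < r_cr and r₂ ≤ r_cr, the coating moves toward the maximum at r_cr — heat loss rises.
Bare: R = 1/(2πr₁h) = 14.06 m·K/W; Q = 105/14.06 = 7.47 W/m.
Coated: R = R_cond + R_conv = 10.48 m·K/W; Q = 105/10.48 = 10.0 W/m.

increases: 7.47 → 10.0 W/m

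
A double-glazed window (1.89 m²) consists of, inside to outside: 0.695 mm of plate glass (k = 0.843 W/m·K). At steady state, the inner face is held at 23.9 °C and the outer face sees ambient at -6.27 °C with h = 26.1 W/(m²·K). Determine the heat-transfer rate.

Q = 1460 W

Resistance network (inner→outer):
  R_plate glass = L/(kA) = 6.95×10^-4/(0.843·1.89) = 4.362×10^-4 K/W
  R_conv,out = 1/(hA) = 1/(26.1·1.89) = 0.02027 K/W
ΣR = 4.362×10^-4 + 0.02027 = 0.02071 K/W
Q = ΔT/ΣR = (23.9 °C − -6.27 °C)/0.02071 = 1460 W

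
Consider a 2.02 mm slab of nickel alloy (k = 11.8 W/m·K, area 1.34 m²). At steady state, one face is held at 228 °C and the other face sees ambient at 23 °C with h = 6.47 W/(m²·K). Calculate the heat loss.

Q = 1780 W

Resistance network (inner→outer):
  R_nickel alloy = L/(kA) = 0.00202/(11.8·1.34) = 1.278×10^-4 K/W
  R_conv,out = 1/(hA) = 1/(6.47·1.34) = 0.1153 K/W
ΣR = 1.278×10^-4 + 0.1153 = 0.1154 K/W
Q = ΔT/ΣR = (228 °C − 23 °C)/0.1154 = 1780 W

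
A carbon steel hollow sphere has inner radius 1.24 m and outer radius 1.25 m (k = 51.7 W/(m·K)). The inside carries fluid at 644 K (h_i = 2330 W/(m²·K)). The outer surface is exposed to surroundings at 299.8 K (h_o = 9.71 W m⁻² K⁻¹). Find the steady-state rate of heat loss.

Resistance network (inner→outer):
  R_conv,in = 1/(4πr²h) = 1/(4π·1.24²·2330) = 2.221×10^-5 K/W
  R_carbon steel = (1/1.24 − 1/1.25)/(4πk) = 0.006452/(4π·51.7) = 9.930×10^-6 K/W
  R_conv,out = 1/(4πr²h) = 1/(4π·1.25²·9.71) = 0.005245 K/W
ΣR = 2.221×10^-5 + 9.930×10^-6 + 0.005245 = 0.005277 K/W
Q = ΔT/ΣR = (644 K − 299.8 K)/0.005277 = 65200 W

Q = 65.2 kW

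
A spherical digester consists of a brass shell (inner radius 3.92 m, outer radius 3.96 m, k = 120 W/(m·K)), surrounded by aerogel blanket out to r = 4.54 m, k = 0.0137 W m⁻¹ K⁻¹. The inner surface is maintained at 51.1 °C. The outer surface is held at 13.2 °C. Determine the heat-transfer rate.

Q = 202 W

Resistance network (inner→outer):
  R_brass = (1/3.92 − 1/3.96)/(4πk) = 0.002577/(4π·120) = 1.709×10^-6 K/W
  R_aerogel blanket = (1/3.96 − 1/4.54)/(4πk) = 0.03226/(4π·0.0137) = 0.1874 K/W
ΣR = 1.709×10^-6 + 0.1874 = 0.1874 K/W
Q = ΔT/ΣR = (51.1 °C − 13.2 °C)/0.1874 = 202 W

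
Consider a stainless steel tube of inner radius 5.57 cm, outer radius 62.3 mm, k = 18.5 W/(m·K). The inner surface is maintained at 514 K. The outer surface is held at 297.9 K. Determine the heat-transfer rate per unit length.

Q' = 224 kW/m

Q' = 2πk·ΔT/ln(r₂/r₁) = 2π × 18.5 × 216.1 / ln(0.0623/0.0557) = 2.24×10^5 W/m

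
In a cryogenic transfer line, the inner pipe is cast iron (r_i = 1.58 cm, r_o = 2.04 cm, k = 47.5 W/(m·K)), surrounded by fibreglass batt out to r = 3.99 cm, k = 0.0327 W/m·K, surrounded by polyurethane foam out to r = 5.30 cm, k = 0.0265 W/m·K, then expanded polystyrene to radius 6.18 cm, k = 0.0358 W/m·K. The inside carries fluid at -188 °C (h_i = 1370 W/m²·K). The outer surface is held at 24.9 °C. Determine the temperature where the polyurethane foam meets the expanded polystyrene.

T = -0.8 °C

Treat each layer as a resistance in series:
  R'_conv,in = 1/(2πr h) = 1/(2π·0.0158·1370) = 0.007353 m·K/W
  R'_cast iron = ln(0.0204/0.0158)/(2πk) = 0.2555/(2π·47.5) = 8.562×10^-4 m·K/W
  R'_fibreglass batt = ln(0.0399/0.0204)/(2πk) = 0.6708/(2π·0.0327) = 3.265 m·K/W
  R'_polyurethane foam = ln(0.0530/0.0399)/(2πk) = 0.2839/(2π·0.0265) = 1.705 m·K/W
  R'_expanded polystyrene = ln(0.0618/0.0530)/(2πk) = 0.1536/(2π·0.0358) = 0.6829 m·K/W
ΣR = 0.007353 + 8.562×10^-4 + 3.265 + 1.705 + 0.6829 = 5.661 m·K/W
Q' = ΔT/ΣR = (-188 °C − 24.9 °C)/5.661 = -37.61 W/m
From the inner boundary to the polyurethane foam/expanded polystyrene interface, ΣR_partial = 4.978 m·K/W.
T_interface = T_in − Q'·ΣR_partial = -188 °C − (-37.61)(4.978) = -0.8 °C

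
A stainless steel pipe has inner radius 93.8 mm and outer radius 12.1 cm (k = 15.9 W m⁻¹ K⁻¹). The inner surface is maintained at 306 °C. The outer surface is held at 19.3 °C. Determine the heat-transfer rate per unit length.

Q' = 2πk·ΔT/ln(r₂/r₁) = 2π × 15.9 × 286.7 / ln(0.121/0.0938) = 1.12×10^5 W/m

Q' = 112 kW/m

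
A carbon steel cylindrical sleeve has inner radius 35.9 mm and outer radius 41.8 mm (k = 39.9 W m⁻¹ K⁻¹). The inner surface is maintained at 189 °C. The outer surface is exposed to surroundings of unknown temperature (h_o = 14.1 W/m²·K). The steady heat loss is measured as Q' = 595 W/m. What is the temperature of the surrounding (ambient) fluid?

T_out = 28.0 °C

Sum the resistances:
  R'_carbon steel = ln(0.0418/0.0359)/(2πk) = 0.1522/(2π·39.9) = 6.069×10^-4 m·K/W
  R'_conv,out = 1/(2πr h) = 1/(2π·0.0418·14.1) = 0.2700 m·K/W
ΣR = 0.2706 m·K/W
ΔT = Q'·ΣR = 595 × 0.2706 = 161.0 K
Heat flows outward, so T_out = T_in − ΔT = 189 − 161.0 = 28.0 °C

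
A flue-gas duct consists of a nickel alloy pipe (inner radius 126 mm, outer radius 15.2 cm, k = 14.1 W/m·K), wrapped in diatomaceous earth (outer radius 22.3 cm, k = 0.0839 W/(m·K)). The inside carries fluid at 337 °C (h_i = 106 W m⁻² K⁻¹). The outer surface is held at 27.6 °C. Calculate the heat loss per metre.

Treat each layer as a resistance in series:
  R'_conv,in = 1/(2πr h) = 1/(2π·0.126·106) = 0.01192 m·K/W
  R'_nickel alloy = ln(0.152/0.126)/(2πk) = 0.1876/(2π·14.1) = 0.002118 m·K/W
  R'_diatomaceous earth = ln(0.223/0.152)/(2πk) = 0.3833/(2π·0.0839) = 0.7271 m·K/W
ΣR = 0.01192 + 0.002118 + 0.7271 = 0.7411 m·K/W
Q' = ΔT/ΣR = (337 °C − 27.6 °C)/0.7411 = 417 W/m

Q' = 417 W/m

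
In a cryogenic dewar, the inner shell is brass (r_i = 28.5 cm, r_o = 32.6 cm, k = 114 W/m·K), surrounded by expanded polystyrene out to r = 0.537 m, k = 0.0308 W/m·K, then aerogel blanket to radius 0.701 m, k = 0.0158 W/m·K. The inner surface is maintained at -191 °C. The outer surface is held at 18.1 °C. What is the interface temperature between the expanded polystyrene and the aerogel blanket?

T = -68.3 °C

Treat each layer as a resistance in series:
  R_brass = (1/0.285 − 1/0.326)/(4πk) = 0.4413/(4π·114) = 3.080×10^-4 K/W
  R_expanded polystyrene = (1/0.326 − 1/0.537)/(4πk) = 1.205/(4π·0.0308) = 3.114 K/W
  R_aerogel blanket = (1/0.537 − 1/0.701)/(4πk) = 0.4357/(4π·0.0158) = 2.194 K/W
ΣR = 3.080×10^-4 + 3.114 + 2.194 = 5.308 K/W
Q = ΔT/ΣR = (-191 °C − 18.1 °C)/5.308 = -39.39 W
From the inner boundary to the expanded polystyrene/aerogel blanket interface, ΣR_partial = 3.114 K/W.
T_interface = T_in − Q·ΣR_partial = -191 °C − (-39.39)(3.114) = -68.3 °C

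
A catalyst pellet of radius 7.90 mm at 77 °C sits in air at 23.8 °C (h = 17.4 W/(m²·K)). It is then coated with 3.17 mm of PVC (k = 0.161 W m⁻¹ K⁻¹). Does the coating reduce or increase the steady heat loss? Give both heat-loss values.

increases: 0.726 → 0.963 W

Critical radius for a sphere: r_cr = 2k/h = 0.0185 m = 1.85 cm.
Outer radius after coating: r₂ = 0.00790 + 0.00317 = 0.01107 m.
Since r₁ < r_cr and r₂ ≤ r_cr, the coating moves toward the maximum at r_cr — heat loss rises.
Bare: R = 1/(4πr₁²h) = 73.28 K/W; Q = 53.2/73.28 = 0.726 W.
Coated: R = R_cond + R_conv = 55.24 K/W; Q = 53.2/55.24 = 0.963 W.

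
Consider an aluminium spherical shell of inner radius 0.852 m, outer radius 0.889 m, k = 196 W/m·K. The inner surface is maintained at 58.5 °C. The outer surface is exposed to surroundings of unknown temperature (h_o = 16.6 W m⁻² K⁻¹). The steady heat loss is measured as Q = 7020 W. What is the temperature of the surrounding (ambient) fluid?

T_out = 15.8 °C

Series resistances:
  R_aluminium = (1/0.852 − 1/0.889)/(4πk) = 0.04885/(4π·196) = 1.983×10^-5 K/W
  R_conv,out = 1/(4πr²h) = 1/(4π·0.889²·16.6) = 0.006066 K/W
ΣR = 0.006085 K/W
ΔT = Q·ΣR = 7020 × 0.006085 = 42.72 K
Heat flows outward, so T_out = T_in − ΔT = 58.5 − 42.72 = 15.8 °C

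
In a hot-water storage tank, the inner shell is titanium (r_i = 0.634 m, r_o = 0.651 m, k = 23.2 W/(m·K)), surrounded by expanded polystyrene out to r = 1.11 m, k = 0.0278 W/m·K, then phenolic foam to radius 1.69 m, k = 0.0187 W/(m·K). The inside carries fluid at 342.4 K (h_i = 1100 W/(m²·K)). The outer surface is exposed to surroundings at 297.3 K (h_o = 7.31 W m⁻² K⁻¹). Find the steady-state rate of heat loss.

Series thermal resistances, inner to outer:
  R_conv,in = 1/(4πr²h) = 1/(4π·0.634²·1100) = 1.800×10^-4 K/W
  R_titanium = (1/0.634 − 1/0.651)/(4πk) = 0.04119/(4π·23.2) = 1.413×10^-4 K/W
  R_expanded polystyrene = (1/0.651 − 1/1.11)/(4πk) = 0.6352/(4π·0.0278) = 1.818 K/W
  R_phenolic foam = (1/1.11 − 1/1.69)/(4πk) = 0.3092/(4π·0.0187) = 1.316 K/W
  R_conv,out = 1/(4πr²h) = 1/(4π·1.69²·7.31) = 0.003812 K/W
ΣR = 1.800×10^-4 + 1.413×10^-4 + 1.818 + 1.316 + 0.003812 = 3.138 K/W
Q = ΔT/ΣR = (342.4 K − 297.3 K)/3.138 = 14.4 W

Q = 14.4 W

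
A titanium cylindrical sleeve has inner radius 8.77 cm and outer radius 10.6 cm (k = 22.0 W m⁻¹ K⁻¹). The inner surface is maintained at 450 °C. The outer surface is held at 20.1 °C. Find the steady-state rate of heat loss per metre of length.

Q' = 2πk·ΔT/ln(r₂/r₁) = 2π × 22.0 × 429.9 / ln(0.106/0.0877) = 3.14×10^5 W/m

Q' = 314 kW/m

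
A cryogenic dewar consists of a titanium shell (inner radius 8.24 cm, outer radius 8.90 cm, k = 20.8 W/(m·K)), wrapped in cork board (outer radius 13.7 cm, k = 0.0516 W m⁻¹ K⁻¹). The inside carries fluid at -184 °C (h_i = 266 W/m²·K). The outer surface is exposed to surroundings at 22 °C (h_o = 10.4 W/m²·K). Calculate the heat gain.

Q = 31.6 W

Resistance network (inner→outer):
  R_conv,in = 1/(4πr²h) = 1/(4π·0.0824²·266) = 0.04406 K/W
  R_titanium = (1/0.0824 − 1/0.0890)/(4πk) = 0.9000/(4π·20.8) = 0.003443 K/W
  R_cork board = (1/0.0890 − 1/0.137)/(4πk) = 3.937/(4π·0.0516) = 6.071 K/W
  R_conv,out = 1/(4πr²h) = 1/(4π·0.137²·10.4) = 0.4077 K/W
ΣR = 0.04406 + 0.003443 + 6.071 + 0.4077 = 6.526 K/W
Q = ΔT/ΣR = (-184 °C − 22 °C)/6.526 = -31.6 W
(Negative Q ⇒ heat flows inward; heat gain = 31.6 W.)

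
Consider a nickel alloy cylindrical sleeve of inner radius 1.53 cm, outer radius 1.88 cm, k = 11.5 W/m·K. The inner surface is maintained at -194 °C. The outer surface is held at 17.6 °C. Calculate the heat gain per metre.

Q' = 74.2 kW/m

Q' = 2πk·ΔT/ln(r₂/r₁) = 2π × 11.5 × 211.6 / ln(0.0188/0.0153) = 74200 W/m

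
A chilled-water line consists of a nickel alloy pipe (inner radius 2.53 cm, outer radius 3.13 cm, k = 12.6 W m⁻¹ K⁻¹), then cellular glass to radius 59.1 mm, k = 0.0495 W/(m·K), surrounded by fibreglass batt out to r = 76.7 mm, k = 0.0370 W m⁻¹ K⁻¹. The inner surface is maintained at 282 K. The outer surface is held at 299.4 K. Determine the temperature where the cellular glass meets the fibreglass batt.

Resistance network (inner→outer):
  R'_nickel alloy = ln(0.0313/0.0253)/(2πk) = 0.2128/(2π·12.6) = 0.002688 m·K/W
  R'_cellular glass = ln(0.0591/0.0313)/(2πk) = 0.6356/(2π·0.0495) = 2.044 m·K/W
  R'_fibreglass batt = ln(0.0767/0.0591)/(2πk) = 0.2607/(2π·0.0370) = 1.121 m·K/W
ΣR = 0.002688 + 2.044 + 1.121 = 3.168 m·K/W
Q' = ΔT/ΣR = (282 K − 299.4 K)/3.168 = -5.492 W/m
From the inner boundary to the cellular glass/fibreglass batt interface, ΣR_partial = 2.047 m·K/W.
T_interface = T_in − Q'·ΣR_partial = 282 K − (-5.492)(2.047) = 293.2 K

T = 293.2 K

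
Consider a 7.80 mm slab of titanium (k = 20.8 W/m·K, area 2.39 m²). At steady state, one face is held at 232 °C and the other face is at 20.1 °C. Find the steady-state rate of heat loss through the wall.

Q = 1350 kW

Q = kA·ΔT/L = 20.8 × 2.39 × |232 °C − 20.1 °C| / 0.00780 = 1.35×10^6 W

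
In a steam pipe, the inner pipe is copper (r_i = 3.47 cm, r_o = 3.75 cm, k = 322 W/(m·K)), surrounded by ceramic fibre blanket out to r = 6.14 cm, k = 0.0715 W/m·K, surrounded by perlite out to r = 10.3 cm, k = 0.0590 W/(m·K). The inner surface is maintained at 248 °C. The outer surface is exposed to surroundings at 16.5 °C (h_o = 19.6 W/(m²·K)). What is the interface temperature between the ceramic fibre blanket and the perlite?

Resistance network (inner→outer):
  R'_copper = ln(0.0375/0.0347)/(2πk) = 0.07760/(2π·322) = 3.836×10^-5 m·K/W
  R'_ceramic fibre blanket = ln(0.0614/0.0375)/(2πk) = 0.4931/(2π·0.0715) = 1.098 m·K/W
  R'_perlite = ln(0.103/0.0614)/(2πk) = 0.5173/(2π·0.0590) = 1.395 m·K/W
  R'_conv,out = 1/(2πr h) = 1/(2π·0.103·19.6) = 0.07884 m·K/W
ΣR = 3.836×10^-5 + 1.098 + 1.395 + 0.07884 = 2.572 m·K/W
Q' = ΔT/ΣR = (248 °C − 16.5 °C)/2.572 = 90.01 W/m
From the inner boundary to the ceramic fibre blanket/perlite interface, ΣR_partial = 1.098 m·K/W.
T_interface = T_in − Q'·ΣR_partial = 248 °C − (90.01)(1.098) = 149 °C

T = 149 °C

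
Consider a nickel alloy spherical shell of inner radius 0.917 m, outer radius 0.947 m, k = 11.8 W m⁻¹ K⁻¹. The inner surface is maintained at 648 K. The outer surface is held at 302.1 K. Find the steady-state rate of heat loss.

Q = 4πk·ΔT/(1/r₁ − 1/r₂) = 4π × 11.8 × 345.9 / (1/0.917 − 1/0.947) = 1.48×10^6 W

Q = 1.48×10^6 W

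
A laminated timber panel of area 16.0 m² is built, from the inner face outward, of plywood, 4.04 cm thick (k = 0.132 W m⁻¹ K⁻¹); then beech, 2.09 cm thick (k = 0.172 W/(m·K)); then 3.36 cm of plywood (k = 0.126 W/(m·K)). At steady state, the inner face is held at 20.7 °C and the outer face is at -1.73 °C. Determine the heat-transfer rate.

Q = 517 W

Series thermal resistances, inner to outer:
  R_plywood = L/(kA) = 0.0404/(0.132·16.0) = 0.01913 K/W
  R_beech = L/(kA) = 0.0209/(0.172·16.0) = 0.007594 K/W
  R_plywood = L/(kA) = 0.0336/(0.126·16.0) = 0.01667 K/W
ΣR = 0.01913 + 0.007594 + 0.01667 = 0.04339 K/W
Q = ΔT/ΣR = (20.7 °C − -1.73 °C)/0.04339 = 517 W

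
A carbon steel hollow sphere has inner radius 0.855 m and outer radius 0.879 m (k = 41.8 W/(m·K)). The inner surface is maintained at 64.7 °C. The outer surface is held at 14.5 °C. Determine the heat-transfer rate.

Q = 4πk·ΔT/(1/r₁ − 1/r₂) = 4π × 41.8 × 50.2 / (1/0.855 − 1/0.879) = 8.26×10^5 W

Q = 826 kW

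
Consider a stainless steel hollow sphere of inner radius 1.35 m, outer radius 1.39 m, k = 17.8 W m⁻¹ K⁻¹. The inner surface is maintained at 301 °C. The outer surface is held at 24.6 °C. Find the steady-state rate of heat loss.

Q = 2900 kW

Q = 4πk·ΔT/(1/r₁ − 1/r₂) = 4π × 17.8 × 276.4 / (1/1.35 − 1/1.39) = 2.90×10^6 W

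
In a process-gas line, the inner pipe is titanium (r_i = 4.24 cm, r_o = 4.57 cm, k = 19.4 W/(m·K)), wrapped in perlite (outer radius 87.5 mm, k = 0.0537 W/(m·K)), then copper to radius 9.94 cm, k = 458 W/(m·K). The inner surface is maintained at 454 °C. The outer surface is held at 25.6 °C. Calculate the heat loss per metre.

Q' = 222 W/m

Treat each layer as a resistance in series:
  R'_titanium = ln(0.0457/0.0424)/(2πk) = 0.07495/(2π·19.4) = 6.149×10^-4 m·K/W
  R'_perlite = ln(0.0875/0.0457)/(2πk) = 0.6495/(2π·0.0537) = 1.925 m·K/W
  R'_copper = ln(0.0994/0.0875)/(2πk) = 0.1275/(2π·458) = 4.431×10^-5 m·K/W
ΣR = 6.149×10^-4 + 1.925 + 4.431×10^-5 = 1.926 m·K/W
Q' = ΔT/ΣR = (454 °C − 25.6 °C)/1.926 = 222 W/m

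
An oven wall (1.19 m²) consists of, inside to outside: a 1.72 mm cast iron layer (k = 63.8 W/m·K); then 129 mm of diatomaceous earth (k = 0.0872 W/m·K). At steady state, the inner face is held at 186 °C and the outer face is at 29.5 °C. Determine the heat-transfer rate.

Series thermal resistances, inner to outer:
  R_cast iron = L/(kA) = 0.00172/(63.8·1.19) = 2.265×10^-5 K/W
  R_diatomaceous earth = L/(kA) = 0.129/(0.0872·1.19) = 1.243 K/W
ΣR = 2.265×10^-5 + 1.243 = 1.243 K/W
Q = ΔT/ΣR = (186 °C − 29.5 °C)/1.243 = 126 W

Q = 126 W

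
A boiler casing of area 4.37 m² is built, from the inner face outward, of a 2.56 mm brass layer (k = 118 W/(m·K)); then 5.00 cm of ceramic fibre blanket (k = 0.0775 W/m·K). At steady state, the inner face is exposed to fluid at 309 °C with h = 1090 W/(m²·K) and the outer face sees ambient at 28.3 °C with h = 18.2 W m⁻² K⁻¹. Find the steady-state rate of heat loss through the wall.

Series thermal resistances, inner to outer:
  R_conv,in = 1/(hA) = 1/(1090·4.37) = 2.099×10^-4 K/W
  R_brass = L/(kA) = 0.00256/(118·4.37) = 4.965×10^-6 K/W
  R_ceramic fibre blanket = L/(kA) = 0.0500/(0.0775·4.37) = 0.1476 K/W
  R_conv,out = 1/(hA) = 1/(18.2·4.37) = 0.01257 K/W
ΣR = 2.099×10^-4 + 4.965×10^-6 + 0.1476 + 0.01257 = 0.1604 K/W
Q = ΔT/ΣR = (309 °C − 28.3 °C)/0.1604 = 1750 W

Q = 1750 W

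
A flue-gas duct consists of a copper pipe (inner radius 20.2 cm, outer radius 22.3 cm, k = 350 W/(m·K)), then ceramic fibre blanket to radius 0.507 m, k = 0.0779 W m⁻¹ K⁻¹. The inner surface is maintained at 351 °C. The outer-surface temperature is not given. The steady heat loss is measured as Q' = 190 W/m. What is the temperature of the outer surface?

Sum the resistances:
  R'_copper = ln(0.223/0.202)/(2πk) = 0.09890/(2π·350) = 4.497×10^-5 m·K/W
  R'_ceramic fibre blanket = ln(0.507/0.223)/(2πk) = 0.8213/(2π·0.0779) = 1.678 m·K/W
ΣR = 1.678 m·K/W
ΔT = Q'·ΣR = 190 × 1.678 = 318.8 K
Heat flows outward, so T_out = T_in − ΔT = 351 − 318.8 = 32.2 °C

T_out = 32.2 °C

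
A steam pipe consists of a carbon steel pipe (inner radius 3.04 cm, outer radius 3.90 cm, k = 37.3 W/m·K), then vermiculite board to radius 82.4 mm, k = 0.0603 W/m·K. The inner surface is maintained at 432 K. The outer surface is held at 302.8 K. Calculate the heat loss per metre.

Q' = 65.4 W/m

Resistance network (inner→outer):
  R'_carbon steel = ln(0.0390/0.0304)/(2πk) = 0.2491/(2π·37.3) = 0.001063 m·K/W
  R'_vermiculite board = ln(0.0824/0.0390)/(2πk) = 0.7480/(2π·0.0603) = 1.974 m·K/W
ΣR = 0.001063 + 1.974 = 1.975 m·K/W
Q' = ΔT/ΣR = (432 K − 302.8 K)/1.975 = 65.4 W/m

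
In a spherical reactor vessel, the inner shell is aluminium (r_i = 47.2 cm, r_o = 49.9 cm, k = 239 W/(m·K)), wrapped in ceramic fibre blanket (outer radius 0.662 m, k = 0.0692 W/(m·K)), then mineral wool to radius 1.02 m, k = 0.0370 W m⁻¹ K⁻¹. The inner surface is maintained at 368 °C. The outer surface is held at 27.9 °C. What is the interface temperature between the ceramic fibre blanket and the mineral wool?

T = 255 °C

Resistance network (inner→outer):
  R_aluminium = (1/0.472 − 1/0.499)/(4πk) = 0.1146/(4π·239) = 3.817×10^-5 K/W
  R_ceramic fibre blanket = (1/0.499 − 1/0.662)/(4πk) = 0.4934/(4π·0.0692) = 0.5674 K/W
  R_mineral wool = (1/0.662 − 1/1.02)/(4πk) = 0.5302/(4π·0.0370) = 1.140 K/W
ΣR = 3.817×10^-5 + 0.5674 + 1.140 = 1.707 K/W
Q = ΔT/ΣR = (368 °C − 27.9 °C)/1.707 = 199.2 W
From the inner boundary to the ceramic fibre blanket/mineral wool interface, ΣR_partial = 0.5674 K/W.
T_interface = T_in − Q·ΣR_partial = 368 °C − (199.2)(0.5674) = 255 °C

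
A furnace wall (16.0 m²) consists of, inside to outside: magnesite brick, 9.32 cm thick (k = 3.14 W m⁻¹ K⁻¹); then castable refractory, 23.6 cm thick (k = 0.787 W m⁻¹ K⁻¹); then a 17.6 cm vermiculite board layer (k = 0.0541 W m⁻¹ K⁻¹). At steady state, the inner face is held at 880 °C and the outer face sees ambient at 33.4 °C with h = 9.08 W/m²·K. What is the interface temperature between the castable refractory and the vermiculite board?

Series thermal resistances, inner to outer:
  R_magnesite brick = L/(kA) = 0.0932/(3.14·16.0) = 0.001855 K/W
  R_castable refractory = L/(kA) = 0.236/(0.787·16.0) = 0.01874 K/W
  R_vermiculite board = L/(kA) = 0.176/(0.0541·16.0) = 0.2033 K/W
  R_conv,out = 1/(hA) = 1/(9.08·16.0) = 0.006883 K/W
ΣR = 0.001855 + 0.01874 + 0.2033 + 0.006883 = 0.2308 K/W
Q = ΔT/ΣR = (880 °C − 33.4 °C)/0.2308 = 3668 W
From the inner boundary to the castable refractory/vermiculite board interface, ΣR_partial = 0.02059 K/W.
T_interface = T_in − Q·ΣR_partial = 880 °C − (3668)(0.02059) = 804 °C

T = 804 °C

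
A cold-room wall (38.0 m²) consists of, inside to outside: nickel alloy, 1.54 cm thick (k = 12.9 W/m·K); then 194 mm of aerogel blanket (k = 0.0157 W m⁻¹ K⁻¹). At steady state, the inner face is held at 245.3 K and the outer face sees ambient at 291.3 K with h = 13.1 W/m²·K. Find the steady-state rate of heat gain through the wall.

Series thermal resistances, inner to outer:
  R_nickel alloy = L/(kA) = 0.0154/(12.9·38.0) = 3.142×10^-5 K/W
  R_aerogel blanket = L/(kA) = 0.194/(0.0157·38.0) = 0.3252 K/W
  R_conv,out = 1/(hA) = 1/(13.1·38.0) = 0.002009 K/W
ΣR = 3.142×10^-5 + 0.3252 + 0.002009 = 0.3272 K/W
Q = ΔT/ΣR = (245.3 K − 291.3 K)/0.3272 = -141 W
(Negative Q ⇒ heat flows inward; heat gain = 141 W.)

Q = 141 W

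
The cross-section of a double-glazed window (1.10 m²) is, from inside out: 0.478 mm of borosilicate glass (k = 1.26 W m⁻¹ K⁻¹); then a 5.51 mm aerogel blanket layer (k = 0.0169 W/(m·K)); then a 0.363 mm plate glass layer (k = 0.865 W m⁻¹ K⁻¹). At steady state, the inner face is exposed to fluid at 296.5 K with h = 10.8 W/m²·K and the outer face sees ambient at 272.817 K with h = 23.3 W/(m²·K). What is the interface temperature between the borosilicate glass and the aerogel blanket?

Resistance network (inner→outer):
  R_conv,in = 1/(hA) = 1/(10.8·1.10) = 0.08418 K/W
  R_borosilicate glass = L/(kA) = 4.78×10^-4/(1.26·1.10) = 3.449×10^-4 K/W
  R_aerogel blanket = L/(kA) = 0.00551/(0.0169·1.10) = 0.2964 K/W
  R_plate glass = L/(kA) = 3.63×10^-4/(0.865·1.10) = 3.815×10^-4 K/W
  R_conv,out = 1/(hA) = 1/(23.3·1.10) = 0.03902 K/W
ΣR = 0.08418 + 3.449×10^-4 + 0.2964 + 3.815×10^-4 + 0.03902 = 0.4203 K/W
Q = ΔT/ΣR = (296.5 K − 272.817 K)/0.4203 = 56.35 W
From the inner boundary to the borosilicate glass/aerogel blanket interface, ΣR_partial = 0.08452 K/W.
T_interface = T_in − Q·ΣR_partial = 296.5 K − (56.35)(0.08452) = 291.7 K

T = 291.7 K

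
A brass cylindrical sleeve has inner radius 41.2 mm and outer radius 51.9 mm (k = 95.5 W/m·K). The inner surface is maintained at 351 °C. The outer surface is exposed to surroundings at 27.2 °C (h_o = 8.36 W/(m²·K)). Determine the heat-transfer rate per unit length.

Resistance network (inner→outer):
  R'_brass = ln(0.0519/0.0412)/(2πk) = 0.2309/(2π·95.5) = 3.848×10^-4 m·K/W
  R'_conv,out = 1/(2πr h) = 1/(2π·0.0519·8.36) = 0.3668 m·K/W
ΣR = 3.848×10^-4 + 0.3668 = 0.3672 m·K/W
Q' = ΔT/ΣR = (351 °C − 27.2 °C)/0.3672 = 882 W/m

Q' = 882 W/m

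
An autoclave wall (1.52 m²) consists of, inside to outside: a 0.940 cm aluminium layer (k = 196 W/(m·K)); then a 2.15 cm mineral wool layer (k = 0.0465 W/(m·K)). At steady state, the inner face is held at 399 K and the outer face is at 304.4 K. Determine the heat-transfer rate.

Treat each layer as a resistance in series:
  R_aluminium = L/(kA) = 0.00940/(196·1.52) = 3.155×10^-5 K/W
  R_mineral wool = L/(kA) = 0.0215/(0.0465·1.52) = 0.3042 K/W
ΣR = 3.155×10^-5 + 0.3042 = 0.3042 K/W
Q = ΔT/ΣR = (399 K − 304.4 K)/0.3042 = 311 W

Q = 311 W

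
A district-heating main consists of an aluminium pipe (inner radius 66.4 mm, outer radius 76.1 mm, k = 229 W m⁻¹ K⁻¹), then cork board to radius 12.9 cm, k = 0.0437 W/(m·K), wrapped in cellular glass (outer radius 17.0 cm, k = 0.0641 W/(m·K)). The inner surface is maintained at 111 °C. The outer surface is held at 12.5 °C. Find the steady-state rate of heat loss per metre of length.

Q' = 37.8 W/m

Series thermal resistances, inner to outer:
  R'_aluminium = ln(0.0761/0.0664)/(2πk) = 0.1364/(2π·229) = 9.476×10^-5 m·K/W
  R'_cork board = ln(0.129/0.0761)/(2πk) = 0.5278/(2π·0.0437) = 1.922 m·K/W
  R'_cellular glass = ln(0.170/0.129)/(2πk) = 0.2760/(2π·0.0641) = 0.6853 m·K/W
ΣR = 9.476×10^-5 + 1.922 + 0.6853 = 2.607 m·K/W
Q' = ΔT/ΣR = (111 °C − 12.5 °C)/2.607 = 37.8 W/m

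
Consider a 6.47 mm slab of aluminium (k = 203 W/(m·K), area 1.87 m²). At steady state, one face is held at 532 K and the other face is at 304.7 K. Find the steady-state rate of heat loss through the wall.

Q = 13300 kW

Q = kA·ΔT/L = 203 × 1.87 × |532 K − 304.7 K| / 0.00647 = 1.33×10^7 W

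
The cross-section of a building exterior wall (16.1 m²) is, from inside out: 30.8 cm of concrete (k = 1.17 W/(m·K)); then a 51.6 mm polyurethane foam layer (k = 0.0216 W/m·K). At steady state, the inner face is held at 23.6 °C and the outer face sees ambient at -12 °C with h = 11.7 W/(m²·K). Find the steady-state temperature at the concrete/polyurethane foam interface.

Series thermal resistances, inner to outer:
  R_concrete = L/(kA) = 0.308/(1.17·16.1) = 0.01635 K/W
  R_polyurethane foam = L/(kA) = 0.0516/(0.0216·16.1) = 0.1484 K/W
  R_conv,out = 1/(hA) = 1/(11.7·16.1) = 0.005309 K/W
ΣR = 0.01635 + 0.1484 + 0.005309 = 0.1701 K/W
Q = ΔT/ΣR = (23.6 °C − -12 °C)/0.1701 = 209.3 W
From the inner boundary to the concrete/polyurethane foam interface, ΣR_partial = 0.01635 K/W.
T_interface = T_in − Q·ΣR_partial = 23.6 °C − (209.3)(0.01635) = 20.2 °C

T = 20.2 °C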